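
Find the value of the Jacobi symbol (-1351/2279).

-1

Reduce the numerator: -1351 ≡ 928 (mod 2279), so (-1351/2279) = (928/2279).
Factor out 2: 928 = 2^5·29. Since 2279 ≡ 7 (mod 8), (2/2279) = +1, and (2/2279)^5 = +1. Now have (29/2279).
29 ≡ 1 (mod 4), so quadratic reciprocity gives (29/2279) = (2279/29). Reduce: 2279 ≡ 17 (mod 29). Now have (17/29).
17 ≡ 1 (mod 4), so quadratic reciprocity gives (17/29) = (29/17). Reduce: 29 ≡ 12 (mod 17). Now have (12/17).
Factor out 2: 12 = 2^2·3. Since 17 ≡ 1 (mod 8), (2/17) = +1, and (2/17)^2 = +1. Now have (3/17).
17 ≡ 1 (mod 4), so quadratic reciprocity gives (3/17) = (17/3). Reduce: 17 ≡ 2 (mod 3). Now have (2/3).
Factor out 2: 2 = 2. Since 3 ≡ 3 (mod 8), (2/3) = -1. Now have -(1/3).
(1/3) = 1. Collecting the sign factors: -1.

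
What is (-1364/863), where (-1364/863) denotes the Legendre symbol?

1

(-1364/863)
  = (362/863)    [-1364 ≡ 362 mod 863]
  = (181/863)    [863 ≡ 7 mod 8 ⇒ (2/863) = +1]
  = (863/181)    [QR: 181 ≡ 1 mod 4, sign kept]
  = (139/181)    [863 ≡ 139 mod 181]
  = (181/139)    [QR: 181 ≡ 1 mod 4, sign kept]
  = (42/139)    [181 ≡ 42 mod 139]
  = -(21/139)    [139 ≡ 3 mod 8 ⇒ (2/139) = -1]
  = -(139/21)    [QR: 21 ≡ 1 mod 4, sign kept]
  = -(13/21)    [139 ≡ 13 mod 21]
  = -(21/13)    [QR: 13 ≡ 1 mod 4, sign kept]
  = -(8/13)    [21 ≡ 8 mod 13]
  = (1/13)    [13 ≡ 5 mod 8 ⇒ (2/13)^3 = -1]
  = 1    [(1/13) = 1]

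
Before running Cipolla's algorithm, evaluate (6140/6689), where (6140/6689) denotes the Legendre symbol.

-1

Factor out 2: 6140 = 2^2·1535. Since 6689 ≡ 1 (mod 8), (2/6689) = +1, and (2/6689)^2 = +1. Now have (1535/6689).
6689 ≡ 1 (mod 4), so quadratic reciprocity gives (1535/6689) = (6689/1535). Reduce: 6689 ≡ 549 (mod 1535). Now have (549/1535).
549 ≡ 1 (mod 4), so quadratic reciprocity gives (549/1535) = (1535/549). Reduce: 1535 ≡ 437 (mod 549). Now have (437/549).
437 ≡ 1 (mod 4), so quadratic reciprocity gives (437/549) = (549/437). Reduce: 549 ≡ 112 (mod 437). Now have (112/437).
Factor out 2: 112 = 2^4·7. Since 437 ≡ 5 (mod 8), (2/437) = -1, and (2/437)^4 = +1. Now have (7/437).
437 ≡ 1 (mod 4), so quadratic reciprocity gives (7/437) = (437/7). Reduce: 437 ≡ 3 (mod 7). Now have (3/7).
Both 3 ≡ 3 and 7 ≡ 3 (mod 4), so reciprocity gives (3/7) = -(7/3). Reduce: 7 ≡ 1 (mod 3). Now have -(1/3).
(1/3) = 1. Collecting the sign factors: -1.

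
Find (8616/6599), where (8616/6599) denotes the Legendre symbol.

(8616/6599)
  = (2017/6599)    [8616 ≡ 2017 mod 6599]
  = (6599/2017)    [QR: 2017 ≡ 1 mod 4, sign kept]
  = (548/2017)    [6599 ≡ 548 mod 2017]
  = (137/2017)    [2017 ≡ 1 mod 8 ⇒ (2/2017)^2 = +1]
  = (2017/137)    [QR: 137 ≡ 1 mod 4, sign kept]
  = (99/137)    [2017 ≡ 99 mod 137]
  = (137/99)    [QR: 137 ≡ 1 mod 4, sign kept]
  = (38/99)    [137 ≡ 38 mod 99]
  = -(19/99)    [99 ≡ 3 mod 8 ⇒ (2/99) = -1]
  = (99/19)    [QR: both ≡ 3 mod 4, sign flips]
  = (4/19)    [99 ≡ 4 mod 19]
  = (1/19)    [19 ≡ 3 mod 8 ⇒ (2/19)^2 = +1]
  = 1    [(1/19) = 1]

1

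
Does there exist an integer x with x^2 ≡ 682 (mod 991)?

no

(682/991)
  = (341/991)    [991 ≡ 7 mod 8 ⇒ (2/991) = +1]
  = (991/341)    [QR: 341 ≡ 1 mod 4, sign kept]
  = (309/341)    [991 ≡ 309 mod 341]
  = (341/309)    [QR: 309 ≡ 1 mod 4, sign kept]
  = (32/309)    [341 ≡ 32 mod 309]
  = -(1/309)    [309 ≡ 5 mod 8 ⇒ (2/309)^5 = -1]
  = -1    [(1/309) = 1]
(682/991) = -1, and 991 is prime, so 682 is not a quadratic residue mod 991.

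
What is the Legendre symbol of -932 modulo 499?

(-932|499)
  = (66|499)    [-932 ≡ 66 mod 499]
  = -(33|499)    [499 ≡ 3 mod 8 ⇒ (2|499) = -1]
  = -(499|33)    [QR: 33 ≡ 1 mod 4, sign kept]
  = -(4|33)    [499 ≡ 4 mod 33]
  = -(1|33)    [33 ≡ 1 mod 8 ⇒ (2|33)^2 = +1]
  = -1    [(1|33) = 1]

-1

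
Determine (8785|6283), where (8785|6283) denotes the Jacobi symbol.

Reduce the numerator: 8785 ≡ 2502 (mod 6283), so (8785|6283) = (2502|6283).
Factor out 2: 2502 = 2·1251. Since 6283 ≡ 3 (mod 8), (2|6283) = -1. Now have -(1251|6283).
Both 1251 ≡ 3 and 6283 ≡ 3 (mod 4), so reciprocity gives (1251|6283) = -(6283|1251). Reduce: 6283 ≡ 28 (mod 1251). Now have (28|1251).
Factor out 2: 28 = 2^2·7. Since 1251 ≡ 3 (mod 8), (2|1251) = -1, and (2|1251)^2 = +1. Now have (7|1251).
Both 7 ≡ 3 and 1251 ≡ 3 (mod 4), so reciprocity gives (7|1251) = -(1251|7). Reduce: 1251 ≡ 5 (mod 7). Now have -(5|7).
5 ≡ 1 (mod 4), so quadratic reciprocity gives (5|7) = (7|5). Reduce: 7 ≡ 2 (mod 5). Now have -(2|5).
Factor out 2: 2 = 2. Since 5 ≡ 5 (mod 8), (2|5) = -1. Now have (1|5).
(1|5) = 1. Collecting the sign factors: 1.

1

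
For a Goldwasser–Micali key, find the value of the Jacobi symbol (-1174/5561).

(-1174/5561)
  = (1174/5561)    [5561 ≡ 1 mod 4 ⇒ (-1/5561) = +1]
  = (587/5561)    [5561 ≡ 1 mod 8 ⇒ (2/5561) = +1]
  = (5561/587)    [QR: 5561 ≡ 1 mod 4, sign kept]
  = (278/587)    [5561 ≡ 278 mod 587]
  = -(139/587)    [587 ≡ 3 mod 8 ⇒ (2/587) = -1]
  = (587/139)    [QR: both ≡ 3 mod 4, sign flips]
  = (31/139)    [587 ≡ 31 mod 139]
  = -(139/31)    [QR: both ≡ 3 mod 4, sign flips]
  = -(15/31)    [139 ≡ 15 mod 31]
  = (31/15)    [QR: both ≡ 3 mod 4, sign flips]
  = (1/15)    [31 ≡ 1 mod 15]
  = 1    [(1/15) = 1]

1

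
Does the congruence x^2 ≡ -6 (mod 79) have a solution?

Pull out -1: (-6|79) = (-1|79)·(6|79). Since 79 ≡ 3 (mod 4), (-1|79) = -1. Now have -(6|79).
Factor out 2: 6 = 2·3. Since 79 ≡ 7 (mod 8), (2|79) = +1. Now have -(3|79).
Both 3 ≡ 3 and 79 ≡ 3 (mod 4), so reciprocity gives (3|79) = -(79|3). Reduce: 79 ≡ 1 (mod 3). Now have (1|3).
(1|3) = 1. Collecting the sign factors: 1.
(-6|79) = 1, and 79 is prime, so -6 is a quadratic residue mod 79.

yes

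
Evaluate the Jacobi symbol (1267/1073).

Reduce the numerator: 1267 ≡ 194 (mod 1073), so (1267/1073) = (194/1073).
Factor out 2: 194 = 2·97. Since 1073 ≡ 1 (mod 8), (2/1073) = +1. Now have (97/1073).
97 ≡ 1 (mod 4), so quadratic reciprocity gives (97/1073) = (1073/97). Reduce: 1073 ≡ 6 (mod 97). Now have (6/97).
Factor out 2: 6 = 2·3. Since 97 ≡ 1 (mod 8), (2/97) = +1. Now have (3/97).
97 ≡ 1 (mod 4), so quadratic reciprocity gives (3/97) = (97/3). Reduce: 97 ≡ 1 (mod 3). Now have (1/3).
(1/3) = 1. Collecting the sign factors: 1.

1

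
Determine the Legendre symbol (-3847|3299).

Pull out -1: (-3847|3299) = (-1|3299)·(3847|3299). Since 3299 ≡ 3 (mod 4), (-1|3299) = -1. Now have -(3847|3299).
Reduce the numerator: 3847 ≡ 548 (mod 3299), so (3847|3299) = (548|3299).
Factor out 2: 548 = 2^2·137. Since 3299 ≡ 3 (mod 8), (2|3299) = -1, and (2|3299)^2 = +1. Now have -(137|3299).
137 ≡ 1 (mod 4), so quadratic reciprocity gives (137|3299) = (3299|137). Reduce: 3299 ≡ 11 (mod 137). Now have -(11|137).
137 ≡ 1 (mod 4), so quadratic reciprocity gives (11|137) = (137|11). Reduce: 137 ≡ 5 (mod 11). Now have -(5|11).
5 ≡ 1 (mod 4), so quadratic reciprocity gives (5|11) = (11|5). Reduce: 11 ≡ 1 (mod 5). Now have -(1|5).
(1|5) = 1. Collecting the sign factors: -1.

-1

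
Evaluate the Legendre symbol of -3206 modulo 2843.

(-3206/2843)
  = -(3206/2843)    [2843 ≡ 3 mod 4 ⇒ (-1/2843) = -1]
  = -(363/2843)    [3206 ≡ 363 mod 2843]
  = (2843/363)    [QR: both ≡ 3 mod 4, sign flips]
  = (302/363)    [2843 ≡ 302 mod 363]
  = -(151/363)    [363 ≡ 3 mod 8 ⇒ (2/363) = -1]
  = (363/151)    [QR: both ≡ 3 mod 4, sign flips]
  = (61/151)    [363 ≡ 61 mod 151]
  = (151/61)    [QR: 61 ≡ 1 mod 4, sign kept]
  = (29/61)    [151 ≡ 29 mod 61]
  = (61/29)    [QR: 29 ≡ 1 mod 4, sign kept]
  = (3/29)    [61 ≡ 3 mod 29]
  = (29/3)    [QR: 29 ≡ 1 mod 4, sign kept]
  = (2/3)    [29 ≡ 2 mod 3]
  = -(1/3)    [3 ≡ 3 mod 8 ⇒ (2/3) = -1]
  = -1    [(1/3) = 1]

-1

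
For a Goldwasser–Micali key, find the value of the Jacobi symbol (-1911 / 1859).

(-1911 / 1859)
  = (1807 / 1859)    [-1911 ≡ 1807 mod 1859]
  = -(1859 / 1807)    [QR: both ≡ 3 mod 4, sign flips]
  = -(52 / 1807)    [1859 ≡ 52 mod 1807]
  = -(13 / 1807)    [1807 ≡ 7 mod 8 ⇒ (2 / 1807)^2 = +1]
  = -(1807 / 13)    [QR: 13 ≡ 1 mod 4, sign kept]
  = -(0 / 13)    [1807 ≡ 0 mod 13]
  = 0    [numerator 0, gcd > 1]

0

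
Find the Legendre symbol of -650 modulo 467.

1

(-650 / 467)
  = -(650 / 467)    [467 ≡ 3 mod 4 ⇒ (-1 / 467) = -1]
  = -(183 / 467)    [650 ≡ 183 mod 467]
  = (467 / 183)    [QR: both ≡ 3 mod 4, sign flips]
  = (101 / 183)    [467 ≡ 101 mod 183]
  = (183 / 101)    [QR: 101 ≡ 1 mod 4, sign kept]
  = (82 / 101)    [183 ≡ 82 mod 101]
  = -(41 / 101)    [101 ≡ 5 mod 8 ⇒ (2 / 101) = -1]
  = -(101 / 41)    [QR: 41 ≡ 1 mod 4, sign kept]
  = -(19 / 41)    [101 ≡ 19 mod 41]
  = -(41 / 19)    [QR: 41 ≡ 1 mod 4, sign kept]
  = -(3 / 19)    [41 ≡ 3 mod 19]
  = (19 / 3)    [QR: both ≡ 3 mod 4, sign flips]
  = (1 / 3)    [19 ≡ 1 mod 3]
  = 1    [(1 / 3) = 1]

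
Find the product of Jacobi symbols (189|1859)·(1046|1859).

-1

By multiplicativity, (189·1046|1859) = (189|1859)·(1046|1859).
First factor (189|1859):
(189|1859)
  = (1859|189)    [QR: 189 ≡ 1 mod 4, sign kept]
  = (158|189)    [1859 ≡ 158 mod 189]
  = -(79|189)    [189 ≡ 5 mod 8 ⇒ (2|189) = -1]
  = -(189|79)    [QR: 189 ≡ 1 mod 4, sign kept]
  = -(31|79)    [189 ≡ 31 mod 79]
  = (79|31)    [QR: both ≡ 3 mod 4, sign flips]
  = (17|31)    [79 ≡ 17 mod 31]
  = (31|17)    [QR: 17 ≡ 1 mod 4, sign kept]
  = (14|17)    [31 ≡ 14 mod 17]
  = (7|17)    [17 ≡ 1 mod 8 ⇒ (2|17) = +1]
  = (17|7)    [QR: 17 ≡ 1 mod 4, sign kept]
  = (3|7)    [17 ≡ 3 mod 7]
  = -(7|3)    [QR: both ≡ 3 mod 4, sign flips]
  = -(1|3)    [7 ≡ 1 mod 3]
  = -1    [(1|3) = 1]
Second factor (1046|1859):
(1046|1859)
  = -(523|1859)    [1859 ≡ 3 mod 8 ⇒ (2|1859) = -1]
  = (1859|523)    [QR: both ≡ 3 mod 4, sign flips]
  = (290|523)    [1859 ≡ 290 mod 523]
  = -(145|523)    [523 ≡ 3 mod 8 ⇒ (2|523) = -1]
  = -(523|145)    [QR: 145 ≡ 1 mod 4, sign kept]
  = -(88|145)    [523 ≡ 88 mod 145]
  = -(11|145)    [145 ≡ 1 mod 8 ⇒ (2|145)^3 = +1]
  = -(145|11)    [QR: 145 ≡ 1 mod 4, sign kept]
  = -(2|11)    [145 ≡ 2 mod 11]
  = (1|11)    [11 ≡ 3 mod 8 ⇒ (2|11) = -1]
  = 1    [(1|11) = 1]
Product: (-1)·(1) = -1.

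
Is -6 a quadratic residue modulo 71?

no

Reduce the numerator: -6 ≡ 65 (mod 71), so (-6/71) = (65/71).
65 ≡ 1 (mod 4), so quadratic reciprocity gives (65/71) = (71/65). Reduce: 71 ≡ 6 (mod 65). Now have (6/65).
Factor out 2: 6 = 2·3. Since 65 ≡ 1 (mod 8), (2/65) = +1. Now have (3/65).
65 ≡ 1 (mod 4), so quadratic reciprocity gives (3/65) = (65/3). Reduce: 65 ≡ 2 (mod 3). Now have (2/3).
Factor out 2: 2 = 2. Since 3 ≡ 3 (mod 8), (2/3) = -1. Now have -(1/3).
(1/3) = 1. Collecting the sign factors: -1.
The Legendre symbol is -1, so x^2 ≡ -6 (mod 71) has no solution.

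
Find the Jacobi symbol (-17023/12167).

Reduce the numerator: -17023 ≡ 7311 (mod 12167), so (-17023/12167) = (7311/12167).
Both 7311 ≡ 3 and 12167 ≡ 3 (mod 4), so reciprocity gives (7311/12167) = -(12167/7311). Reduce: 12167 ≡ 4856 (mod 7311). Now have -(4856/7311).
Factor out 2: 4856 = 2^3·607. Since 7311 ≡ 7 (mod 8), (2/7311) = +1, and (2/7311)^3 = +1. Now have -(607/7311).
Both 607 ≡ 3 and 7311 ≡ 3 (mod 4), so reciprocity gives (607/7311) = -(7311/607). Reduce: 7311 ≡ 27 (mod 607). Now have (27/607).
Both 27 ≡ 3 and 607 ≡ 3 (mod 4), so reciprocity gives (27/607) = -(607/27). Reduce: 607 ≡ 13 (mod 27). Now have -(13/27).
13 ≡ 1 (mod 4), so quadratic reciprocity gives (13/27) = (27/13). Reduce: 27 ≡ 1 (mod 13). Now have -(1/13).
(1/13) = 1. Collecting the sign factors: -1.

-1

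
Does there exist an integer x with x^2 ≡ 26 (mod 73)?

(26|73)
  = (13|73)    [73 ≡ 1 mod 8 ⇒ (2|73) = +1]
  = (73|13)    [QR: 13 ≡ 1 mod 4, sign kept]
  = (8|13)    [73 ≡ 8 mod 13]
  = -(1|13)    [13 ≡ 5 mod 8 ⇒ (2|13)^3 = -1]
  = -1    [(1|13) = 1]
The Legendre symbol is -1, so x^2 ≡ 26 (mod 73) has no solution.

no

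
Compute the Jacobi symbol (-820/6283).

1

(-820/6283)
  = (5463/6283)    [-820 ≡ 5463 mod 6283]
  = -(6283/5463)    [QR: both ≡ 3 mod 4, sign flips]
  = -(820/5463)    [6283 ≡ 820 mod 5463]
  = -(205/5463)    [5463 ≡ 7 mod 8 ⇒ (2/5463)^2 = +1]
  = -(5463/205)    [QR: 205 ≡ 1 mod 4, sign kept]
  = -(133/205)    [5463 ≡ 133 mod 205]
  = -(205/133)    [QR: 133 ≡ 1 mod 4, sign kept]
  = -(72/133)    [205 ≡ 72 mod 133]
  = (9/133)    [133 ≡ 5 mod 8 ⇒ (2/133)^3 = -1]
  = (133/9)    [QR: 9 ≡ 1 mod 4, sign kept]
  = (7/9)    [133 ≡ 7 mod 9]
  = (9/7)    [QR: 9 ≡ 1 mod 4, sign kept]
  = (2/7)    [9 ≡ 2 mod 7]
  = (1/7)    [7 ≡ 7 mod 8 ⇒ (2/7) = +1]
  = 1    [(1/7) = 1]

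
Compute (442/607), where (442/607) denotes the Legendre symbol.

Factor out 2: 442 = 2·221. Since 607 ≡ 7 (mod 8), (2/607) = +1. Now have (221/607).
221 ≡ 1 (mod 4), so quadratic reciprocity gives (221/607) = (607/221). Reduce: 607 ≡ 165 (mod 221). Now have (165/221).
165 ≡ 1 (mod 4), so quadratic reciprocity gives (165/221) = (221/165). Reduce: 221 ≡ 56 (mod 165). Now have (56/165).
Factor out 2: 56 = 2^3·7. Since 165 ≡ 5 (mod 8), (2/165) = -1, and (2/165)^3 = -1. Now have -(7/165).
165 ≡ 1 (mod 4), so quadratic reciprocity gives (7/165) = (165/7). Reduce: 165 ≡ 4 (mod 7). Now have -(4/7).
Factor out 2: 4 = 2^2. Since 7 ≡ 7 (mod 8), (2/7) = +1, and (2/7)^2 = +1. Now have -(1/7).
(1/7) = 1. Collecting the sign factors: -1.

-1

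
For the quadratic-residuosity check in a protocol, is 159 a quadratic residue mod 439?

(159/439)
  = -(439/159)    [QR: both ≡ 3 mod 4, sign flips]
  = -(121/159)    [439 ≡ 121 mod 159]
  = -(159/121)    [QR: 121 ≡ 1 mod 4, sign kept]
  = -(38/121)    [159 ≡ 38 mod 121]
  = -(19/121)    [121 ≡ 1 mod 8 ⇒ (2/121) = +1]
  = -(121/19)    [QR: 121 ≡ 1 mod 4, sign kept]
  = -(7/19)    [121 ≡ 7 mod 19]
  = (19/7)    [QR: both ≡ 3 mod 4, sign flips]
  = (5/7)    [19 ≡ 5 mod 7]
  = (7/5)    [QR: 5 ≡ 1 mod 4, sign kept]
  = (2/5)    [7 ≡ 2 mod 5]
  = -(1/5)    [5 ≡ 5 mod 8 ⇒ (2/5) = -1]
  = -1    [(1/5) = 1]
(159/439) = -1, and 439 is prime, so 159 is not a quadratic residue mod 439.

no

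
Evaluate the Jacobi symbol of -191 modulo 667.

Reduce the numerator: -191 ≡ 476 (mod 667), so (-191/667) = (476/667).
Factor out 2: 476 = 2^2·119. Since 667 ≡ 3 (mod 8), (2/667) = -1, and (2/667)^2 = +1. Now have (119/667).
Both 119 ≡ 3 and 667 ≡ 3 (mod 4), so reciprocity gives (119/667) = -(667/119). Reduce: 667 ≡ 72 (mod 119). Now have -(72/119).
Factor out 2: 72 = 2^3·9. Since 119 ≡ 7 (mod 8), (2/119) = +1, and (2/119)^3 = +1. Now have -(9/119).
9 ≡ 1 (mod 4), so quadratic reciprocity gives (9/119) = (119/9). Reduce: 119 ≡ 2 (mod 9). Now have -(2/9).
Factor out 2: 2 = 2. Since 9 ≡ 1 (mod 8), (2/9) = +1. Now have -(1/9).
(1/9) = 1. Collecting the sign factors: -1.

-1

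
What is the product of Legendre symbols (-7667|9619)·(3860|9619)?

By multiplicativity, (-7667·3860|9619) = (-7667|9619)·(3860|9619).
First factor (-7667|9619):
(-7667|9619)
  = -(7667|9619)    [9619 ≡ 3 mod 4 ⇒ (-1|9619) = -1]
  = (9619|7667)    [QR: both ≡ 3 mod 4, sign flips]
  = (1952|7667)    [9619 ≡ 1952 mod 7667]
  = -(61|7667)    [7667 ≡ 3 mod 8 ⇒ (2|7667)^5 = -1]
  = -(7667|61)    [QR: 61 ≡ 1 mod 4, sign kept]
  = -(42|61)    [7667 ≡ 42 mod 61]
  = (21|61)    [61 ≡ 5 mod 8 ⇒ (2|61) = -1]
  = (61|21)    [QR: 21 ≡ 1 mod 4, sign kept]
  = (19|21)    [61 ≡ 19 mod 21]
  = (21|19)    [QR: 21 ≡ 1 mod 4, sign kept]
  = (2|19)    [21 ≡ 2 mod 19]
  = -(1|19)    [19 ≡ 3 mod 8 ⇒ (2|19) = -1]
  = -1    [(1|19) = 1]
Second factor (3860|9619):
(3860|9619)
  = (965|9619)    [9619 ≡ 3 mod 8 ⇒ (2|9619)^2 = +1]
  = (9619|965)    [QR: 965 ≡ 1 mod 4, sign kept]
  = (934|965)    [9619 ≡ 934 mod 965]
  = -(467|965)    [965 ≡ 5 mod 8 ⇒ (2|965) = -1]
  = -(965|467)    [QR: 965 ≡ 1 mod 4, sign kept]
  = -(31|467)    [965 ≡ 31 mod 467]
  = (467|31)    [QR: both ≡ 3 mod 4, sign flips]
  = (2|31)    [467 ≡ 2 mod 31]
  = (1|31)    [31 ≡ 7 mod 8 ⇒ (2|31) = +1]
  = 1    [(1|31) = 1]
Product: (-1)·(1) = -1.

-1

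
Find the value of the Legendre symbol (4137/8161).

1

4137 ≡ 1 (mod 4), so quadratic reciprocity gives (4137/8161) = (8161/4137). Reduce: 8161 ≡ 4024 (mod 4137). Now have (4024/4137).
Factor out 2: 4024 = 2^3·503. Since 4137 ≡ 1 (mod 8), (2/4137) = +1, and (2/4137)^3 = +1. Now have (503/4137).
4137 ≡ 1 (mod 4), so quadratic reciprocity gives (503/4137) = (4137/503). Reduce: 4137 ≡ 113 (mod 503). Now have (113/503).
113 ≡ 1 (mod 4), so quadratic reciprocity gives (113/503) = (503/113). Reduce: 503 ≡ 51 (mod 113). Now have (51/113).
113 ≡ 1 (mod 4), so quadratic reciprocity gives (51/113) = (113/51). Reduce: 113 ≡ 11 (mod 51). Now have (11/51).
Both 11 ≡ 3 and 51 ≡ 3 (mod 4), so reciprocity gives (11/51) = -(51/11). Reduce: 51 ≡ 7 (mod 11). Now have -(7/11).
Both 7 ≡ 3 and 11 ≡ 3 (mod 4), so reciprocity gives (7/11) = -(11/7). Reduce: 11 ≡ 4 (mod 7). Now have (4/7).
Factor out 2: 4 = 2^2. Since 7 ≡ 7 (mod 8), (2/7) = +1, and (2/7)^2 = +1. Now have (1/7).
(1/7) = 1. Collecting the sign factors: 1.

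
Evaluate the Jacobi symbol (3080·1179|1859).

By multiplicativity, (3080·1179|1859) = (3080|1859)·(1179|1859).
First factor (3080|1859):
(3080|1859)
  = (1221|1859)    [3080 ≡ 1221 mod 1859]
  = (1859|1221)    [QR: 1221 ≡ 1 mod 4, sign kept]
  = (638|1221)    [1859 ≡ 638 mod 1221]
  = -(319|1221)    [1221 ≡ 5 mod 8 ⇒ (2|1221) = -1]
  = -(1221|319)    [QR: 1221 ≡ 1 mod 4, sign kept]
  = -(264|319)    [1221 ≡ 264 mod 319]
  = -(33|319)    [319 ≡ 7 mod 8 ⇒ (2|319)^3 = +1]
  = -(319|33)    [QR: 33 ≡ 1 mod 4, sign kept]
  = -(22|33)    [319 ≡ 22 mod 33]
  = -(11|33)    [33 ≡ 1 mod 8 ⇒ (2|33) = +1]
  = -(33|11)    [QR: 33 ≡ 1 mod 4, sign kept]
  = -(0|11)    [33 ≡ 0 mod 11]
  = 0    [numerator 0, gcd > 1]
Second factor (1179|1859):
(1179|1859)
  = -(1859|1179)    [QR: both ≡ 3 mod 4, sign flips]
  = -(680|1179)    [1859 ≡ 680 mod 1179]
  = (85|1179)    [1179 ≡ 3 mod 8 ⇒ (2|1179)^3 = -1]
  = (1179|85)    [QR: 85 ≡ 1 mod 4, sign kept]
  = (74|85)    [1179 ≡ 74 mod 85]
  = -(37|85)    [85 ≡ 5 mod 8 ⇒ (2|85) = -1]
  = -(85|37)    [QR: 37 ≡ 1 mod 4, sign kept]
  = -(11|37)    [85 ≡ 11 mod 37]
  = -(37|11)    [QR: 37 ≡ 1 mod 4, sign kept]
  = -(4|11)    [37 ≡ 4 mod 11]
  = -(1|11)    [11 ≡ 3 mod 8 ⇒ (2|11)^2 = +1]
  = -1    [(1|11) = 1]
Product: (0)·(-1) = 0.

0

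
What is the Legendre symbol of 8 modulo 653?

-1

Factor out 2: 8 = 2^3. Since 653 ≡ 5 (mod 8), (2|653) = -1, and (2|653)^3 = -1. Now have -(1|653).
(1|653) = 1. Collecting the sign factors: -1.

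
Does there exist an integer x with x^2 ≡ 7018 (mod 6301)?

yes

(7018/6301)
  = (717/6301)    [7018 ≡ 717 mod 6301]
  = (6301/717)    [QR: 717 ≡ 1 mod 4, sign kept]
  = (565/717)    [6301 ≡ 565 mod 717]
  = (717/565)    [QR: 565 ≡ 1 mod 4, sign kept]
  = (152/565)    [717 ≡ 152 mod 565]
  = -(19/565)    [565 ≡ 5 mod 8 ⇒ (2/565)^3 = -1]
  = -(565/19)    [QR: 565 ≡ 1 mod 4, sign kept]
  = -(14/19)    [565 ≡ 14 mod 19]
  = (7/19)    [19 ≡ 3 mod 8 ⇒ (2/19) = -1]
  = -(19/7)    [QR: both ≡ 3 mod 4, sign flips]
  = -(5/7)    [19 ≡ 5 mod 7]
  = -(7/5)    [QR: 5 ≡ 1 mod 4, sign kept]
  = -(2/5)    [7 ≡ 2 mod 5]
  = (1/5)    [5 ≡ 5 mod 8 ⇒ (2/5) = -1]
  = 1    [(1/5) = 1]
The Legendre symbol is 1, so x^2 ≡ 7018 (mod 6301) has solution.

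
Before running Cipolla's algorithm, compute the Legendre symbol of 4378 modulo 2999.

-1

Reduce the numerator: 4378 ≡ 1379 (mod 2999), so (4378/2999) = (1379/2999).
Both 1379 ≡ 3 and 2999 ≡ 3 (mod 4), so reciprocity gives (1379/2999) = -(2999/1379). Reduce: 2999 ≡ 241 (mod 1379). Now have -(241/1379).
241 ≡ 1 (mod 4), so quadratic reciprocity gives (241/1379) = (1379/241). Reduce: 1379 ≡ 174 (mod 241). Now have -(174/241).
Factor out 2: 174 = 2·87. Since 241 ≡ 1 (mod 8), (2/241) = +1. Now have -(87/241).
241 ≡ 1 (mod 4), so quadratic reciprocity gives (87/241) = (241/87). Reduce: 241 ≡ 67 (mod 87). Now have -(67/87).
Both 67 ≡ 3 and 87 ≡ 3 (mod 4), so reciprocity gives (67/87) = -(87/67). Reduce: 87 ≡ 20 (mod 67). Now have (20/67).
Factor out 2: 20 = 2^2·5. Since 67 ≡ 3 (mod 8), (2/67) = -1, and (2/67)^2 = +1. Now have (5/67).
5 ≡ 1 (mod 4), so quadratic reciprocity gives (5/67) = (67/5). Reduce: 67 ≡ 2 (mod 5). Now have (2/5).
Factor out 2: 2 = 2. Since 5 ≡ 5 (mod 8), (2/5) = -1. Now have -(1/5).
(1/5) = 1. Collecting the sign factors: -1.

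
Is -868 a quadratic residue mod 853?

(-868/853)
  = (868/853)    [853 ≡ 1 mod 4 ⇒ (-1/853) = +1]
  = (15/853)    [868 ≡ 15 mod 853]
  = (853/15)    [QR: 853 ≡ 1 mod 4, sign kept]
  = (13/15)    [853 ≡ 13 mod 15]
  = (15/13)    [QR: 13 ≡ 1 mod 4, sign kept]
  = (2/13)    [15 ≡ 2 mod 13]
  = -(1/13)    [13 ≡ 5 mod 8 ⇒ (2/13) = -1]
  = -1    [(1/13) = 1]
The Legendre symbol is -1, so x^2 ≡ -868 (mod 853) has no solution.

no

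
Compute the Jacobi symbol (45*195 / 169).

By multiplicativity, (45·195 / 169) = (45 / 169)·(195 / 169).
First factor (45 / 169):
45 ≡ 1 (mod 4), so quadratic reciprocity gives (45 / 169) = (169 / 45). Reduce: 169 ≡ 34 (mod 45). Now have (34 / 45).
Factor out 2: 34 = 2·17. Since 45 ≡ 5 (mod 8), (2 / 45) = -1. Now have -(17 / 45).
17 ≡ 1 (mod 4), so quadratic reciprocity gives (17 / 45) = (45 / 17). Reduce: 45 ≡ 11 (mod 17). Now have -(11 / 17).
17 ≡ 1 (mod 4), so quadratic reciprocity gives (11 / 17) = (17 / 11). Reduce: 17 ≡ 6 (mod 11). Now have -(6 / 11).
Factor out 2: 6 = 2·3. Since 11 ≡ 3 (mod 8), (2 / 11) = -1. Now have (3 / 11).
Both 3 ≡ 3 and 11 ≡ 3 (mod 4), so reciprocity gives (3 / 11) = -(11 / 3). Reduce: 11 ≡ 2 (mod 3). Now have -(2 / 3).
Factor out 2: 2 = 2. Since 3 ≡ 3 (mod 8), (2 / 3) = -1. Now have (1 / 3).
(1 / 3) = 1. Collecting the sign factors: 1.
Second factor (195 / 169):
Reduce the numerator: 195 ≡ 26 (mod 169), so (195 / 169) = (26 / 169).
Factor out 2: 26 = 2·13. Since 169 ≡ 1 (mod 8), (2 / 169) = +1. Now have (13 / 169).
13 ≡ 1 (mod 4), so quadratic reciprocity gives (13 / 169) = (169 / 13). Reduce: 169 ≡ 0 (mod 13). Now have (0 / 13).
The numerator is now 0 with denominator 13 > 1: the symbol is 0.
Product: (1)·(0) = 0.

0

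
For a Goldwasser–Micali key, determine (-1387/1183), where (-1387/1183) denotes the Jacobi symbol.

-1

(-1387/1183)
  = (979/1183)    [-1387 ≡ 979 mod 1183]
  = -(1183/979)    [QR: both ≡ 3 mod 4, sign flips]
  = -(204/979)    [1183 ≡ 204 mod 979]
  = -(51/979)    [979 ≡ 3 mod 8 ⇒ (2/979)^2 = +1]
  = (979/51)    [QR: both ≡ 3 mod 4, sign flips]
  = (10/51)    [979 ≡ 10 mod 51]
  = -(5/51)    [51 ≡ 3 mod 8 ⇒ (2/51) = -1]
  = -(51/5)    [QR: 5 ≡ 1 mod 4, sign kept]
  = -(1/5)    [51 ≡ 1 mod 5]
  = -1    [(1/5) = 1]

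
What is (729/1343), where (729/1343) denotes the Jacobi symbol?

1

729 ≡ 1 (mod 4), so quadratic reciprocity gives (729/1343) = (1343/729). Reduce: 1343 ≡ 614 (mod 729). Now have (614/729).
Factor out 2: 614 = 2·307. Since 729 ≡ 1 (mod 8), (2/729) = +1. Now have (307/729).
729 ≡ 1 (mod 4), so quadratic reciprocity gives (307/729) = (729/307). Reduce: 729 ≡ 115 (mod 307). Now have (115/307).
Both 115 ≡ 3 and 307 ≡ 3 (mod 4), so reciprocity gives (115/307) = -(307/115). Reduce: 307 ≡ 77 (mod 115). Now have -(77/115).
77 ≡ 1 (mod 4), so quadratic reciprocity gives (77/115) = (115/77). Reduce: 115 ≡ 38 (mod 77). Now have -(38/77).
Factor out 2: 38 = 2·19. Since 77 ≡ 5 (mod 8), (2/77) = -1. Now have (19/77).
77 ≡ 1 (mod 4), so quadratic reciprocity gives (19/77) = (77/19). Reduce: 77 ≡ 1 (mod 19). Now have (1/19).
(1/19) = 1. Collecting the sign factors: 1.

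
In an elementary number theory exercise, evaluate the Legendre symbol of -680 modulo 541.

1

Pull out -1: (-680/541) = (-1/541)·(680/541). Since 541 ≡ 1 (mod 4), (-1/541) = +1. Now have (680/541).
Reduce the numerator: 680 ≡ 139 (mod 541), so (680/541) = (139/541).
541 ≡ 1 (mod 4), so quadratic reciprocity gives (139/541) = (541/139). Reduce: 541 ≡ 124 (mod 139). Now have (124/139).
Factor out 2: 124 = 2^2·31. Since 139 ≡ 3 (mod 8), (2/139) = -1, and (2/139)^2 = +1. Now have (31/139).
Both 31 ≡ 3 and 139 ≡ 3 (mod 4), so reciprocity gives (31/139) = -(139/31). Reduce: 139 ≡ 15 (mod 31). Now have -(15/31).
Both 15 ≡ 3 and 31 ≡ 3 (mod 4), so reciprocity gives (15/31) = -(31/15). Reduce: 31 ≡ 1 (mod 15). Now have (1/15).
(1/15) = 1. Collecting the sign factors: 1.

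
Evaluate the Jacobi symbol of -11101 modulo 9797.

1

(-11101 / 9797)
  = (8493 / 9797)    [-11101 ≡ 8493 mod 9797]
  = (9797 / 8493)    [QR: 8493 ≡ 1 mod 4, sign kept]
  = (1304 / 8493)    [9797 ≡ 1304 mod 8493]
  = -(163 / 8493)    [8493 ≡ 5 mod 8 ⇒ (2 / 8493)^3 = -1]
  = -(8493 / 163)    [QR: 8493 ≡ 1 mod 4, sign kept]
  = -(17 / 163)    [8493 ≡ 17 mod 163]
  = -(163 / 17)    [QR: 17 ≡ 1 mod 4, sign kept]
  = -(10 / 17)    [163 ≡ 10 mod 17]
  = -(5 / 17)    [17 ≡ 1 mod 8 ⇒ (2 / 17) = +1]
  = -(17 / 5)    [QR: 5 ≡ 1 mod 4, sign kept]
  = -(2 / 5)    [17 ≡ 2 mod 5]
  = (1 / 5)    [5 ≡ 5 mod 8 ⇒ (2 / 5) = -1]
  = 1    [(1 / 5) = 1]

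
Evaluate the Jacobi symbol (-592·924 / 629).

By multiplicativity, (-592·924 / 629) = (-592 / 629)·(924 / 629).
First factor (-592 / 629):
Reduce the numerator: -592 ≡ 37 (mod 629), so (-592 / 629) = (37 / 629).
37 ≡ 1 (mod 4), so quadratic reciprocity gives (37 / 629) = (629 / 37). Reduce: 629 ≡ 0 (mod 37). Now have (0 / 37).
The numerator is now 0 with denominator 37 > 1: the symbol is 0.
Second factor (924 / 629):
Reduce the numerator: 924 ≡ 295 (mod 629), so (924 / 629) = (295 / 629).
629 ≡ 1 (mod 4), so quadratic reciprocity gives (295 / 629) = (629 / 295). Reduce: 629 ≡ 39 (mod 295). Now have (39 / 295).
Both 39 ≡ 3 and 295 ≡ 3 (mod 4), so reciprocity gives (39 / 295) = -(295 / 39). Reduce: 295 ≡ 22 (mod 39). Now have -(22 / 39).
Factor out 2: 22 = 2·11. Since 39 ≡ 7 (mod 8), (2 / 39) = +1. Now have -(11 / 39).
Both 11 ≡ 3 and 39 ≡ 3 (mod 4), so reciprocity gives (11 / 39) = -(39 / 11). Reduce: 39 ≡ 6 (mod 11). Now have (6 / 11).
Factor out 2: 6 = 2·3. Since 11 ≡ 3 (mod 8), (2 / 11) = -1. Now have -(3 / 11).
Both 3 ≡ 3 and 11 ≡ 3 (mod 4), so reciprocity gives (3 / 11) = -(11 / 3). Reduce: 11 ≡ 2 (mod 3). Now have (2 / 3).
Factor out 2: 2 = 2. Since 3 ≡ 3 (mod 8), (2 / 3) = -1. Now have -(1 / 3).
(1 / 3) = 1. Collecting the sign factors: -1.
Product: (0)·(-1) = 0.

0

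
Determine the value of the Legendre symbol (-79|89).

(-79|89)
  = (10|89)    [-79 ≡ 10 mod 89]
  = (5|89)    [89 ≡ 1 mod 8 ⇒ (2|89) = +1]
  = (89|5)    [QR: 5 ≡ 1 mod 4, sign kept]
  = (4|5)    [89 ≡ 4 mod 5]
  = (1|5)    [5 ≡ 5 mod 8 ⇒ (2|5)^2 = +1]
  = 1    [(1|5) = 1]

1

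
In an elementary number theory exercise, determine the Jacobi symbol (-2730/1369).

(-2730/1369)
  = (8/1369)    [-2730 ≡ 8 mod 1369]
  = (1/1369)    [1369 ≡ 1 mod 8 ⇒ (2/1369)^3 = +1]
  = 1    [(1/1369) = 1]

1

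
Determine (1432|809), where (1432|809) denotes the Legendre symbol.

1

Reduce the numerator: 1432 ≡ 623 (mod 809), so (1432|809) = (623|809).
809 ≡ 1 (mod 4), so quadratic reciprocity gives (623|809) = (809|623). Reduce: 809 ≡ 186 (mod 623). Now have (186|623).
Factor out 2: 186 = 2·93. Since 623 ≡ 7 (mod 8), (2|623) = +1. Now have (93|623).
93 ≡ 1 (mod 4), so quadratic reciprocity gives (93|623) = (623|93). Reduce: 623 ≡ 65 (mod 93). Now have (65|93).
65 ≡ 1 (mod 4), so quadratic reciprocity gives (65|93) = (93|65). Reduce: 93 ≡ 28 (mod 65). Now have (28|65).
Factor out 2: 28 = 2^2·7. Since 65 ≡ 1 (mod 8), (2|65) = +1, and (2|65)^2 = +1. Now have (7|65).
65 ≡ 1 (mod 4), so quadratic reciprocity gives (7|65) = (65|7). Reduce: 65 ≡ 2 (mod 7). Now have (2|7).
Factor out 2: 2 = 2. Since 7 ≡ 7 (mod 8), (2|7) = +1. Now have (1|7).
(1|7) = 1. Collecting the sign factors: 1.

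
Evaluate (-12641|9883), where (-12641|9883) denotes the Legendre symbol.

1

Reduce the numerator: -12641 ≡ 7125 (mod 9883), so (-12641|9883) = (7125|9883).
7125 ≡ 1 (mod 4), so quadratic reciprocity gives (7125|9883) = (9883|7125). Reduce: 9883 ≡ 2758 (mod 7125). Now have (2758|7125).
Factor out 2: 2758 = 2·1379. Since 7125 ≡ 5 (mod 8), (2|7125) = -1. Now have -(1379|7125).
7125 ≡ 1 (mod 4), so quadratic reciprocity gives (1379|7125) = (7125|1379). Reduce: 7125 ≡ 230 (mod 1379). Now have -(230|1379).
Factor out 2: 230 = 2·115. Since 1379 ≡ 3 (mod 8), (2|1379) = -1. Now have (115|1379).
Both 115 ≡ 3 and 1379 ≡ 3 (mod 4), so reciprocity gives (115|1379) = -(1379|115). Reduce: 1379 ≡ 114 (mod 115). Now have -(114|115).
Factor out 2: 114 = 2·57. Since 115 ≡ 3 (mod 8), (2|115) = -1. Now have (57|115).
57 ≡ 1 (mod 4), so quadratic reciprocity gives (57|115) = (115|57). Reduce: 115 ≡ 1 (mod 57). Now have (1|57).
(1|57) = 1. Collecting the sign factors: 1.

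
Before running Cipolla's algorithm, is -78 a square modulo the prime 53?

Reduce the numerator: -78 ≡ 28 (mod 53), so (-78|53) = (28|53).
Factor out 2: 28 = 2^2·7. Since 53 ≡ 5 (mod 8), (2|53) = -1, and (2|53)^2 = +1. Now have (7|53).
53 ≡ 1 (mod 4), so quadratic reciprocity gives (7|53) = (53|7). Reduce: 53 ≡ 4 (mod 7). Now have (4|7).
Factor out 2: 4 = 2^2. Since 7 ≡ 7 (mod 8), (2|7) = +1, and (2|7)^2 = +1. Now have (1|7).
(1|7) = 1. Collecting the sign factors: 1.
The Legendre symbol is 1, so x^2 ≡ -78 (mod 53) has solution.

yes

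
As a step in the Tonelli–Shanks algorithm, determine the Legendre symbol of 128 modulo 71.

1

Reduce the numerator: 128 ≡ 57 (mod 71), so (128|71) = (57|71).
57 ≡ 1 (mod 4), so quadratic reciprocity gives (57|71) = (71|57). Reduce: 71 ≡ 14 (mod 57). Now have (14|57).
Factor out 2: 14 = 2·7. Since 57 ≡ 1 (mod 8), (2|57) = +1. Now have (7|57).
57 ≡ 1 (mod 4), so quadratic reciprocity gives (7|57) = (57|7). Reduce: 57 ≡ 1 (mod 7). Now have (1|7).
(1|7) = 1. Collecting the sign factors: 1.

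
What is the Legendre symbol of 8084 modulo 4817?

-1

Reduce the numerator: 8084 ≡ 3267 (mod 4817), so (8084/4817) = (3267/4817).
4817 ≡ 1 (mod 4), so quadratic reciprocity gives (3267/4817) = (4817/3267). Reduce: 4817 ≡ 1550 (mod 3267). Now have (1550/3267).
Factor out 2: 1550 = 2·775. Since 3267 ≡ 3 (mod 8), (2/3267) = -1. Now have -(775/3267).
Both 775 ≡ 3 and 3267 ≡ 3 (mod 4), so reciprocity gives (775/3267) = -(3267/775). Reduce: 3267 ≡ 167 (mod 775). Now have (167/775).
Both 167 ≡ 3 and 775 ≡ 3 (mod 4), so reciprocity gives (167/775) = -(775/167). Reduce: 775 ≡ 107 (mod 167). Now have -(107/167).
Both 107 ≡ 3 and 167 ≡ 3 (mod 4), so reciprocity gives (107/167) = -(167/107). Reduce: 167 ≡ 60 (mod 107). Now have (60/107).
Factor out 2: 60 = 2^2·15. Since 107 ≡ 3 (mod 8), (2/107) = -1, and (2/107)^2 = +1. Now have (15/107).
Both 15 ≡ 3 and 107 ≡ 3 (mod 4), so reciprocity gives (15/107) = -(107/15). Reduce: 107 ≡ 2 (mod 15). Now have -(2/15).
Factor out 2: 2 = 2. Since 15 ≡ 7 (mod 8), (2/15) = +1. Now have -(1/15).
(1/15) = 1. Collecting the sign factors: -1.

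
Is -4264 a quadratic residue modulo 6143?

Reduce the numerator: -4264 ≡ 1879 (mod 6143), so (-4264/6143) = (1879/6143).
Both 1879 ≡ 3 and 6143 ≡ 3 (mod 4), so reciprocity gives (1879/6143) = -(6143/1879). Reduce: 6143 ≡ 506 (mod 1879). Now have -(506/1879).
Factor out 2: 506 = 2·253. Since 1879 ≡ 7 (mod 8), (2/1879) = +1. Now have -(253/1879).
253 ≡ 1 (mod 4), so quadratic reciprocity gives (253/1879) = (1879/253). Reduce: 1879 ≡ 108 (mod 253). Now have -(108/253).
Factor out 2: 108 = 2^2·27. Since 253 ≡ 5 (mod 8), (2/253) = -1, and (2/253)^2 = +1. Now have -(27/253).
253 ≡ 1 (mod 4), so quadratic reciprocity gives (27/253) = (253/27). Reduce: 253 ≡ 10 (mod 27). Now have -(10/27).
Factor out 2: 10 = 2·5. Since 27 ≡ 3 (mod 8), (2/27) = -1. Now have (5/27).
5 ≡ 1 (mod 4), so quadratic reciprocity gives (5/27) = (27/5). Reduce: 27 ≡ 2 (mod 5). Now have (2/5).
Factor out 2: 2 = 2. Since 5 ≡ 5 (mod 8), (2/5) = -1. Now have -(1/5).
(1/5) = 1. Collecting the sign factors: -1.
The Legendre symbol is -1, so x^2 ≡ -4264 (mod 6143) has no solution.

no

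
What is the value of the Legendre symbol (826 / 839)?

1

(826 / 839)
  = (413 / 839)    [839 ≡ 7 mod 8 ⇒ (2 / 839) = +1]
  = (839 / 413)    [QR: 413 ≡ 1 mod 4, sign kept]
  = (13 / 413)    [839 ≡ 13 mod 413]
  = (413 / 13)    [QR: 13 ≡ 1 mod 4, sign kept]
  = (10 / 13)    [413 ≡ 10 mod 13]
  = -(5 / 13)    [13 ≡ 5 mod 8 ⇒ (2 / 13) = -1]
  = -(13 / 5)    [QR: 5 ≡ 1 mod 4, sign kept]
  = -(3 / 5)    [13 ≡ 3 mod 5]
  = -(5 / 3)    [QR: 5 ≡ 1 mod 4, sign kept]
  = -(2 / 3)    [5 ≡ 2 mod 3]
  = (1 / 3)    [3 ≡ 3 mod 8 ⇒ (2 / 3) = -1]
  = 1    [(1 / 3) = 1]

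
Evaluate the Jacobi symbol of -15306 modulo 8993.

-1

(-15306 / 8993)
  = (15306 / 8993)    [8993 ≡ 1 mod 4 ⇒ (-1 / 8993) = +1]
  = (6313 / 8993)    [15306 ≡ 6313 mod 8993]
  = (8993 / 6313)    [QR: 6313 ≡ 1 mod 4, sign kept]
  = (2680 / 6313)    [8993 ≡ 2680 mod 6313]
  = (335 / 6313)    [6313 ≡ 1 mod 8 ⇒ (2 / 6313)^3 = +1]
  = (6313 / 335)    [QR: 6313 ≡ 1 mod 4, sign kept]
  = (283 / 335)    [6313 ≡ 283 mod 335]
  = -(335 / 283)    [QR: both ≡ 3 mod 4, sign flips]
  = -(52 / 283)    [335 ≡ 52 mod 283]
  = -(13 / 283)    [283 ≡ 3 mod 8 ⇒ (2 / 283)^2 = +1]
  = -(283 / 13)    [QR: 13 ≡ 1 mod 4, sign kept]
  = -(10 / 13)    [283 ≡ 10 mod 13]
  = (5 / 13)    [13 ≡ 5 mod 8 ⇒ (2 / 13) = -1]
  = (13 / 5)    [QR: 5 ≡ 1 mod 4, sign kept]
  = (3 / 5)    [13 ≡ 3 mod 5]
  = (5 / 3)    [QR: 5 ≡ 1 mod 4, sign kept]
  = (2 / 3)    [5 ≡ 2 mod 3]
  = -(1 / 3)    [3 ≡ 3 mod 8 ⇒ (2 / 3) = -1]
  = -1    [(1 / 3) = 1]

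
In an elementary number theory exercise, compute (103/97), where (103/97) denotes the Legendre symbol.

1

(103/97)
  = (6/97)    [103 ≡ 6 mod 97]
  = (3/97)    [97 ≡ 1 mod 8 ⇒ (2/97) = +1]
  = (97/3)    [QR: 97 ≡ 1 mod 4, sign kept]
  = (1/3)    [97 ≡ 1 mod 3]
  = 1    [(1/3) = 1]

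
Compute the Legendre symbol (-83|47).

-1

(-83|47)
  = (11|47)    [-83 ≡ 11 mod 47]
  = -(47|11)    [QR: both ≡ 3 mod 4, sign flips]
  = -(3|11)    [47 ≡ 3 mod 11]
  = (11|3)    [QR: both ≡ 3 mod 4, sign flips]
  = (2|3)    [11 ≡ 2 mod 3]
  = -(1|3)    [3 ≡ 3 mod 8 ⇒ (2|3) = -1]
  = -1    [(1|3) = 1]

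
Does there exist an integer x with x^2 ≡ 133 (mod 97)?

yes

(133/97)
  = (36/97)    [133 ≡ 36 mod 97]
  = (9/97)    [97 ≡ 1 mod 8 ⇒ (2/97)^2 = +1]
  = (97/9)    [QR: 9 ≡ 1 mod 4, sign kept]
  = (7/9)    [97 ≡ 7 mod 9]
  = (9/7)    [QR: 9 ≡ 1 mod 4, sign kept]
  = (2/7)    [9 ≡ 2 mod 7]
  = (1/7)    [7 ≡ 7 mod 8 ⇒ (2/7) = +1]
  = 1    [(1/7) = 1]
The Legendre symbol is 1, so x^2 ≡ 133 (mod 97) has solution.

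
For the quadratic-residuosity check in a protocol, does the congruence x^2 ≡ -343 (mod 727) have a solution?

no

Reduce the numerator: -343 ≡ 384 (mod 727), so (-343/727) = (384/727).
Factor out 2: 384 = 2^7·3. Since 727 ≡ 7 (mod 8), (2/727) = +1, and (2/727)^7 = +1. Now have (3/727).
Both 3 ≡ 3 and 727 ≡ 3 (mod 4), so reciprocity gives (3/727) = -(727/3). Reduce: 727 ≡ 1 (mod 3). Now have -(1/3).
(1/3) = 1. Collecting the sign factors: -1.
(-343/727) = -1, and 727 is prime, so -343 is not a quadratic residue mod 727.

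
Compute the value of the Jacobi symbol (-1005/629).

(-1005/629)
  = (253/629)    [-1005 ≡ 253 mod 629]
  = (629/253)    [QR: 253 ≡ 1 mod 4, sign kept]
  = (123/253)    [629 ≡ 123 mod 253]
  = (253/123)    [QR: 253 ≡ 1 mod 4, sign kept]
  = (7/123)    [253 ≡ 7 mod 123]
  = -(123/7)    [QR: both ≡ 3 mod 4, sign flips]
  = -(4/7)    [123 ≡ 4 mod 7]
  = -(1/7)    [7 ≡ 7 mod 8 ⇒ (2/7)^2 = +1]
  = -1    [(1/7) = 1]

-1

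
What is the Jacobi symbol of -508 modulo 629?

1

(-508/629)
  = (508/629)    [629 ≡ 1 mod 4 ⇒ (-1/629) = +1]
  = (127/629)    [629 ≡ 5 mod 8 ⇒ (2/629)^2 = +1]
  = (629/127)    [QR: 629 ≡ 1 mod 4, sign kept]
  = (121/127)    [629 ≡ 121 mod 127]
  = (127/121)    [QR: 121 ≡ 1 mod 4, sign kept]
  = (6/121)    [127 ≡ 6 mod 121]
  = (3/121)    [121 ≡ 1 mod 8 ⇒ (2/121) = +1]
  = (121/3)    [QR: 121 ≡ 1 mod 4, sign kept]
  = (1/3)    [121 ≡ 1 mod 3]
  = 1    [(1/3) = 1]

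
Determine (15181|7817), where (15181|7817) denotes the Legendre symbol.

Reduce the numerator: 15181 ≡ 7364 (mod 7817), so (15181|7817) = (7364|7817).
Factor out 2: 7364 = 2^2·1841. Since 7817 ≡ 1 (mod 8), (2|7817) = +1, and (2|7817)^2 = +1. Now have (1841|7817).
1841 ≡ 1 (mod 4), so quadratic reciprocity gives (1841|7817) = (7817|1841). Reduce: 7817 ≡ 453 (mod 1841). Now have (453|1841).
453 ≡ 1 (mod 4), so quadratic reciprocity gives (453|1841) = (1841|453). Reduce: 1841 ≡ 29 (mod 453). Now have (29|453).
29 ≡ 1 (mod 4), so quadratic reciprocity gives (29|453) = (453|29). Reduce: 453 ≡ 18 (mod 29). Now have (18|29).
Factor out 2: 18 = 2·9. Since 29 ≡ 5 (mod 8), (2|29) = -1. Now have -(9|29).
9 ≡ 1 (mod 4), so quadratic reciprocity gives (9|29) = (29|9). Reduce: 29 ≡ 2 (mod 9). Now have -(2|9).
Factor out 2: 2 = 2. Since 9 ≡ 1 (mod 8), (2|9) = +1. Now have -(1|9).
(1|9) = 1. Collecting the sign factors: -1.

-1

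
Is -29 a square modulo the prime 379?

(-29/379)
  = -(29/379)    [379 ≡ 3 mod 4 ⇒ (-1/379) = -1]
  = -(379/29)    [QR: 29 ≡ 1 mod 4, sign kept]
  = -(2/29)    [379 ≡ 2 mod 29]
  = (1/29)    [29 ≡ 5 mod 8 ⇒ (2/29) = -1]
  = 1    [(1/29) = 1]
The Legendre symbol is 1, so x^2 ≡ -29 (mod 379) has solution.

yes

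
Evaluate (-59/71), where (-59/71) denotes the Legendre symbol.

1

(-59/71)
  = -(59/71)    [71 ≡ 3 mod 4 ⇒ (-1/71) = -1]
  = (71/59)    [QR: both ≡ 3 mod 4, sign flips]
  = (12/59)    [71 ≡ 12 mod 59]
  = (3/59)    [59 ≡ 3 mod 8 ⇒ (2/59)^2 = +1]
  = -(59/3)    [QR: both ≡ 3 mod 4, sign flips]
  = -(2/3)    [59 ≡ 2 mod 3]
  = (1/3)    [3 ≡ 3 mod 8 ⇒ (2/3) = -1]
  = 1    [(1/3) = 1]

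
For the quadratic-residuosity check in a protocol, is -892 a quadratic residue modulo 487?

(-892|487)
  = (82|487)    [-892 ≡ 82 mod 487]
  = (41|487)    [487 ≡ 7 mod 8 ⇒ (2|487) = +1]
  = (487|41)    [QR: 41 ≡ 1 mod 4, sign kept]
  = (36|41)    [487 ≡ 36 mod 41]
  = (9|41)    [41 ≡ 1 mod 8 ⇒ (2|41)^2 = +1]
  = (41|9)    [QR: 9 ≡ 1 mod 4, sign kept]
  = (5|9)    [41 ≡ 5 mod 9]
  = (9|5)    [QR: 5 ≡ 1 mod 4, sign kept]
  = (4|5)    [9 ≡ 4 mod 5]
  = (1|5)    [5 ≡ 5 mod 8 ⇒ (2|5)^2 = +1]
  = 1    [(1|5) = 1]
The Legendre symbol is 1, so x^2 ≡ -892 (mod 487) has solution.

yes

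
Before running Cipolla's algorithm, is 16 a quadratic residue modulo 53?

yes

Factor out 2: 16 = 2^4. Since 53 ≡ 5 (mod 8), (2|53) = -1, and (2|53)^4 = +1. Now have (1|53).
(1|53) = 1. Collecting the sign factors: 1.
The Legendre symbol is 1, so x^2 ≡ 16 (mod 53) has solution.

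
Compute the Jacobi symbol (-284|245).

Pull out -1: (-284|245) = (-1|245)·(284|245). Since 245 ≡ 1 (mod 4), (-1|245) = +1. Now have (284|245).
Reduce the numerator: 284 ≡ 39 (mod 245), so (284|245) = (39|245).
245 ≡ 1 (mod 4), so quadratic reciprocity gives (39|245) = (245|39). Reduce: 245 ≡ 11 (mod 39). Now have (11|39).
Both 11 ≡ 3 and 39 ≡ 3 (mod 4), so reciprocity gives (11|39) = -(39|11). Reduce: 39 ≡ 6 (mod 11). Now have -(6|11).
Factor out 2: 6 = 2·3. Since 11 ≡ 3 (mod 8), (2|11) = -1. Now have (3|11).
Both 3 ≡ 3 and 11 ≡ 3 (mod 4), so reciprocity gives (3|11) = -(11|3). Reduce: 11 ≡ 2 (mod 3). Now have -(2|3).
Factor out 2: 2 = 2. Since 3 ≡ 3 (mod 8), (2|3) = -1. Now have (1|3).
(1|3) = 1. Collecting the sign factors: 1.

1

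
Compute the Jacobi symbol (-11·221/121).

By multiplicativity, (-11·221/121) = (-11/121)·(221/121).
First factor (-11/121):
Pull out -1: (-11/121) = (-1/121)·(11/121). Since 121 ≡ 1 (mod 4), (-1/121) = +1. Now have (11/121).
121 ≡ 1 (mod 4), so quadratic reciprocity gives (11/121) = (121/11). Reduce: 121 ≡ 0 (mod 11). Now have (0/11).
The numerator is now 0 with denominator 11 > 1: the symbol is 0.
Second factor (221/121):
Reduce the numerator: 221 ≡ 100 (mod 121), so (221/121) = (100/121).
Factor out 2: 100 = 2^2·25. Since 121 ≡ 1 (mod 8), (2/121) = +1, and (2/121)^2 = +1. Now have (25/121).
25 ≡ 1 (mod 4), so quadratic reciprocity gives (25/121) = (121/25). Reduce: 121 ≡ 21 (mod 25). Now have (21/25).
21 ≡ 1 (mod 4), so quadratic reciprocity gives (21/25) = (25/21). Reduce: 25 ≡ 4 (mod 21). Now have (4/21).
Factor out 2: 4 = 2^2. Since 21 ≡ 5 (mod 8), (2/21) = -1, and (2/21)^2 = +1. Now have (1/21).
(1/21) = 1. Collecting the sign factors: 1.
Product: (0)·(1) = 0.

0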